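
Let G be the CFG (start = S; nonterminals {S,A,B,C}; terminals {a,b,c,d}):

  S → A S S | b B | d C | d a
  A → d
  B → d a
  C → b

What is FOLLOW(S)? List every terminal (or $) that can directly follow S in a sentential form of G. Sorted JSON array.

Compute FIRST by fixpoint:
pass 1:
  A via A→d: +{d}
  B via B→d a: +{d}
  C via C→b: +{b}
  S via S→A S S: +{d}
  S via S→b B: +{b}
  S: {b,d}  A: {d}  B: {d}  C: {b}
pass 2: — fixpoint
  S: {b,d}  A: {d}  B: {d}  C: {b}

Compute FOLLOW by fixpoint:
seed FOLLOW(S) with $
pass 1:
  S→A S S: FOLLOW(A) ⊇ FIRST(S) = {b,d}; new: +{b,d}
  S→A S S: FOLLOW(S) ⊇ FIRST(S) = {b,d}; new: +{b,d}
  S→b B: FOLLOW(B) ⊇ FOLLOW(S) ⊇ {$,b,d}; new: +{$,b,d}
  S→d C: FOLLOW(C) ⊇ FOLLOW(S) ⊇ {$,b,d}; new: +{$,b,d}
  S: {$,b,d}  A: {b,d}  B: {$,b,d}  C: {$,b,d}
pass 2: done
  S: {$,b,d}  A: {b,d}  B: {$,b,d}  C: {$,b,d}

FOLLOW(S) = ["$", "b", "d"]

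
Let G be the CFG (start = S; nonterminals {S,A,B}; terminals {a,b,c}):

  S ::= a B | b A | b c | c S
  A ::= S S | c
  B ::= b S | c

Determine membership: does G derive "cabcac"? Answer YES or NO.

CNF form of G:
  S -> T0 A | T0 T2 | T1 B | T2 S
  A -> S S | c
  B -> T0 S | c
  T0 -> b
  T1 -> a
  T2 -> c

CYK fill:
  [0..0]={A,B,T2}  "c"  orig:{A,B}
  [1..1]={T1}  "a"  orig:{}
  [2..2]={T0}  "b"  orig:{}
  [3..3]={A,B,T2}  "c"  orig:{A,B}
  [4..4]={T1}  "a"  orig:{}
  [5..5]={A,B,T2}  "c"  orig:{A,B}
  [0..1]=∅  "ca"
  [1..2]=∅  "ab"
  [2..3]={S}  "bc"
  [3..4]=∅  "ca"
  [4..5]={S}  "ac"
  [0..2]=∅  "cab"
  [1..3]=∅  "abc"
  [2..4]=∅  "bca"
  [3..5]={S}  "cac"
  [0..3]=∅  "cabc"
  [1..4]=∅  "abca"
  [2..5]={A,B}  "bcac"
  [0..4]=∅  "cabca"
  [1..5]={S}  "abcac"
  [0..5]={S}  "cabcac"

S ∈ T[0,5] ⇒ YES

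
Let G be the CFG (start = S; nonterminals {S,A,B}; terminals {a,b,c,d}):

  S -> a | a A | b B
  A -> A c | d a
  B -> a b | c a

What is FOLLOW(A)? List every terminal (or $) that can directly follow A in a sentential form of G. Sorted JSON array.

FIRST iteration:
round 1:
  A via A→d a: +{d}
  B via B→a b: +{a}
  B via B→c a: +{c}
  S via S→a: +{a}
  S via S→b B: +{b}
  S: {a,b}  A: {d}  B: {a,c}
round 2: done
  S: {a,b}  A: {d}  B: {a,c}

FOLLOW iteration:
seed FOLLOW(S) with $
iter 1:
  A→A c: FOLLOW(A) ⊇ FIRST(c) = {c}; new: +{c}
  S→a A: FOLLOW(A) ⊇ FOLLOW(S) ⊇ {$}; new: +{$}
  S→b B: FOLLOW(B) ⊇ FOLLOW(S) ⊇ {$}; new: +{$}
  FOLLOW(S)={$}  FOLLOW(A)={$,c}  FOLLOW(B)={$}
iter 2: (no change)
  FOLLOW(S)={$}  FOLLOW(A)={$,c}  FOLLOW(B)={$}

FOLLOW(A) = ["$", "c"]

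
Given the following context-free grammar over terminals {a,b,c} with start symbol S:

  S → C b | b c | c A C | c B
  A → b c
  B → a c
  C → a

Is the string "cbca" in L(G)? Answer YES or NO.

CNF form of G:
  S -> C T0 | T0 T1 | T1 B | T1 X3
  A -> T0 T1
  B -> T2 T1
  C -> a
  T0 -> b
  T1 -> c
  T2 -> a
  X3 -> A C

Fill CYK table bottom-up:
  T[0,0] 'c' = {T1}  orig:{}
  T[1,1] 'b' = {T0}  orig:{}
  T[2,2] 'c' = {T1}  orig:{}
  T[3,3] 'a' = {C,T2}  orig:{C}
  T[0,1] 'cb' = ∅
  T[1,2] 'bc' = {A,S}
  T[2,3] 'ca' = ∅
  T[0,2] 'cbc' = ∅
  T[1,3] 'bca' = {X3}  orig:{}
  T[0,3] 'cbca' = {S}

S ∈ T[0,3] ⇒ YES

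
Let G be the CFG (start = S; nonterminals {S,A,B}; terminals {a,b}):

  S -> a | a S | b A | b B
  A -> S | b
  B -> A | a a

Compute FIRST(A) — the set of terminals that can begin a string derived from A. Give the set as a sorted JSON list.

FIRST iteration:
round 1:
  A via A→b: +{b}
  B via B→A: +{b}
  B via B→a a: +{a}
  S via S→a: +{a}
  S via S→b A: +{b}
  FIRST(S)={a,b}  FIRST(A)={b}  FIRST(B)={a,b}
round 2:
  A via A→S: +{a}
  FIRST(S)={a,b}  FIRST(A)={a,b}  FIRST(B)={a,b}
round 3: — fixpoint
  FIRST(S)={a,b}  FIRST(A)={a,b}  FIRST(B)={a,b}

FIRST(A) = ["a", "b"]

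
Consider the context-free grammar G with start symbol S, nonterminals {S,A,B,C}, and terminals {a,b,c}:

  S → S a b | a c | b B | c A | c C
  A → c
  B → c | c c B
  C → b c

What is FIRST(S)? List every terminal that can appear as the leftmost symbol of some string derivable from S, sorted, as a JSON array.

FIRST sets, iterate to fixpoint:
[1]
  A via A→c: +{c}
  B via B→c: +{c}
  C via C→b c: +{b}
  S via S→a c: +{a}
  S via S→b B: +{b}
  S via S→c A: +{c}
  S: {a,b,c}  A: {c}  B: {c}  C: {b}
[2] done
  S: {a,b,c}  A: {c}  B: {c}  C: {b}

FIRST(S) = ["a", "b", "c"]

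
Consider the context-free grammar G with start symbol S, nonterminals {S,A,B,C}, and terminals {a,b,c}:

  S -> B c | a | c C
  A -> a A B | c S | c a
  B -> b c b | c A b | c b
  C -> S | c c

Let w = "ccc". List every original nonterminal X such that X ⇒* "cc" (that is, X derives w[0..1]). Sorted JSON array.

Convert to CNF:
  S -> B T1 | T1 C | a
  A -> T0 X3 | T1 S | T1 T0
  B -> T1 T2 | T1 X5 | T2 X4
  C -> B T1 | T1 C | T1 T1 | a
  T0 -> a
  T1 -> c
  T2 -> b
  X3 -> A B
  X4 -> T1 T2
  X5 -> A T2

CYK fill — only the sub-triangle for w[0..1]:
  cell(0,0) c: {T1}  orig:{}
  cell(1,1) c: {T1}  orig:{}
  cell(0,1) cc: {C}

Original NTs in T[0,1] deriving "cc": ["C"]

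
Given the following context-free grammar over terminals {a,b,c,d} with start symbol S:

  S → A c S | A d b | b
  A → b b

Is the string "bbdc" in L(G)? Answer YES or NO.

CNF form of G:
  S -> A X3 | A X4 | b
  A -> T0 T0
  T0 -> b
  T1 -> c
  T2 -> d
  X3 -> T1 S
  X4 -> T2 T0

CYK table (by increasing span):
  [0..0]={S,T0}  "b"  orig:{S}
  [1..1]={S,T0}  "b"  orig:{S}
  [2..2]={T2}  "d"  orig:{}
  [3..3]={T1}  "c"  orig:{}
  [0..1]={A}  "bb"
  [1..2]=∅  "bd"
  [2..3]=∅  "dc"
  [0..2]=∅  "bbd"
  [1..3]=∅  "bdc"
  [0..3]=∅  "bbdc"

S ∉ T[0,3] ⇒ NO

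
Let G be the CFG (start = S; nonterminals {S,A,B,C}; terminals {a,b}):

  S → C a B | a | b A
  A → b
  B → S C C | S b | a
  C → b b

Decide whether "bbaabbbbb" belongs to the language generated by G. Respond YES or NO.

CNF form of G:
  S -> C X3 | T0 A | a
  A -> b
  B -> S T0 | S X2 | a
  C -> T0 T0
  T0 -> b
  T1 -> a
  X2 -> C C
  X3 -> T1 B

CYK table (by increasing span):
  [0..0]={A,T0}  "b"  orig:{A}
  [1..1]={A,T0}  "b"  orig:{A}
  [2..2]={B,S,T1}  "a"  orig:{B,S}
  [3..3]={B,S,T1}  "a"  orig:{B,S}
  [4..4]={A,T0}  "b"  orig:{A}
  [5..5]={A,T0}  "b"  orig:{A}
  [6..6]={A,T0}  "b"  orig:{A}
  [7..7]={A,T0}  "b"  orig:{A}
  [8..8]={A,T0}  "b"  orig:{A}
  [0..1]={C,S}  "bb"
  [1..2]=∅  "ba"
  [2..3]={X3}  "aa"  orig:{}
  [3..4]={B}  "ab"
  [4..5]={C,S}  "bb"
  [5..6]={C,S}  "bb"
  [6..7]={C,S}  "bb"
  [7..8]={C,S}  "bb"
  [0..2]=∅  "bba"
  [1..3]=∅  "baa"
  [2..4]={X3}  "aab"  orig:{}
  [3..5]=∅  "abb"
  [4..6]={B}  "bbb"
  [5..7]={B}  "bbb"
  [6..8]={B}  "bbb"
  [0..3]={S}  "bbaa"
  [1..4]=∅  "baab"
  [2..5]=∅  "aabb"
  [3..6]={X3}  "abbb"  orig:{}
  [4..7]={X2}  "bbbb"  orig:{}
  [5..8]={X2}  "bbbb"  orig:{}
  [0..4]={B,S}  "bbaab"
  [1..5]=∅  "baabb"
  [2..6]=∅  "aabbb"
  [3..7]={B}  "abbbb"
  [4..8]=∅  "bbbbb"
  [0..5]={B}  "bbaabb"
  [1..6]=∅  "baabbb"
  [2..7]={X3}  "aabbbb"  orig:{}
  [3..8]=∅  "abbbbb"
  [0..6]=∅  "bbaabbb"
  [1..7]=∅  "baabbbb"
  [2..8]=∅  "aabbbbb"
  [0..7]={B,S}  "bbaabbbb"
  [1..8]=∅  "baabbbbb"
  [0..8]={B}  "bbaabbbbb"

S ∉ T[0,8] ⇒ NO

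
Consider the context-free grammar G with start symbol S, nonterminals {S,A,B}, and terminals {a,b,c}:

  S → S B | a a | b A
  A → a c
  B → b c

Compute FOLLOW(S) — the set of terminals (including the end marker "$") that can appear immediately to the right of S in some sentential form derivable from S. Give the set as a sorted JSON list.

Compute FIRST by fixpoint:
iter 1:
  A via A→a c: +{a}
  B via B→b c: +{b}
  S via S→a a: +{a}
  S via S→b A: +{b}
  FIRST(S)={a,b}  FIRST(A)={a}  FIRST(B)={b}
iter 2: (no change)
  FIRST(S)={a,b}  FIRST(A)={a}  FIRST(B)={b}

FOLLOW sets:
FOLLOW(S) := {$}
[1]
  S→S B: FOLLOW(S) ⊇ FIRST(B) = {b}; new: +{b}
  S→S B: FOLLOW(B) ⊇ FOLLOW(S) ⊇ {$,b}; new: +{$,b}
  S→b A: FOLLOW(A) ⊇ FOLLOW(S) ⊇ {$,b}; new: +{$,b}
  FOLLOW(S)={$,b}  FOLLOW(A)={$,b}  FOLLOW(B)={$,b}
[2] (no change)
  FOLLOW(S)={$,b}  FOLLOW(A)={$,b}  FOLLOW(B)={$,b}

FOLLOW(S) = ["$", "b"]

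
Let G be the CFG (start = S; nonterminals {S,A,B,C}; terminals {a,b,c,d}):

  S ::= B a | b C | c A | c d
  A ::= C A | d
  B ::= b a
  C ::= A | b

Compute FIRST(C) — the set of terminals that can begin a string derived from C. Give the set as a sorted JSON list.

FIRST iteration:
[1]
  A via A→d: +{d}
  B via B→b a: +{b}
  C via C→A: +{d}
  C via C→b: +{b}
  S via S→B a: +{b}
  S via S→c A: +{c}
  S: {b,c}  A: {d}  B: {b}  C: {b,d}
[2]
  A via A→C A: +{b}
  S: {b,c}  A: {b,d}  B: {b}  C: {b,d}
[3] done
  S: {b,c}  A: {b,d}  B: {b}  C: {b,d}

FIRST(C) = ["b", "d"]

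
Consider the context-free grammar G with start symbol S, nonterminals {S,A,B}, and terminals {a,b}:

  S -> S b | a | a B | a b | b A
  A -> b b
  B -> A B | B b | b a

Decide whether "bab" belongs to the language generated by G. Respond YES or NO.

Convert to CNF:
  S -> S T0 | T0 A | T1 B | T1 T0 | a
  A -> T0 T0
  B -> A B | B T0 | T0 T1
  T0 -> b
  T1 -> a

CYK table (by increasing span):
  [0..0]={T0}  "b"  orig:{}
  [1..1]={S,T1}  "a"  orig:{S}
  [2..2]={T0}  "b"  orig:{}
  [0..1]={B}  "ba"
  [1..2]={S}  "ab"
  [0..2]={B}  "bab"

S ∉ T[0,2] ⇒ NO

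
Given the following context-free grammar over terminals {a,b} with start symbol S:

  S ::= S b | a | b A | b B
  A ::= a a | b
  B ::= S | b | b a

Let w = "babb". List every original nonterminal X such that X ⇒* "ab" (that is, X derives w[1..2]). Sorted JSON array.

Convert to CNF:
  S -> S T1 | T1 A | T1 B | a
  A -> T0 T0 | b
  B -> S T1 | T1 A | T1 B | T1 T0 | a | b
  T0 -> a
  T1 -> b

Fill CYK table bottom-up — only the sub-triangle for w[1..2]:
  cell(1,1) a: {B,S,T0}  orig:{B,S}
  cell(2,2) b: {A,B,T1}  orig:{A,B}
  cell(1,2) ab: {B,S}

Original NTs in T[1,2] deriving "ab": ["B", "S"]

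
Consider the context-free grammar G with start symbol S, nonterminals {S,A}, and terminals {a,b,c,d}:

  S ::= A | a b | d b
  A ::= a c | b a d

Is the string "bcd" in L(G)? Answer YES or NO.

CNF form of G:
  S -> T0 T1 | T0 T2 | T2 X5 | T3 T2
  A -> T0 T1 | T2 X4
  T0 -> a
  T1 -> c
  T2 -> b
  T3 -> d
  X4 -> T0 T3
  X5 -> T0 T3

Fill CYK table bottom-up:
  [0..0]={T2}  "b"  orig:{}
  [1..1]={T1}  "c"  orig:{}
  [2..2]={T3}  "d"  orig:{}
  [0..1]=∅  "bc"
  [1..2]=∅  "cd"
  [0..2]=∅  "bcd"

S ∉ T[0,2] ⇒ NO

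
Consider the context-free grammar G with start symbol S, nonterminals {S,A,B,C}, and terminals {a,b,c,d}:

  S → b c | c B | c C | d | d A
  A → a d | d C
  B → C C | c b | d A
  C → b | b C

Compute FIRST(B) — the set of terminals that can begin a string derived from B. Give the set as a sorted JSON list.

Compute FIRST by fixpoint:
pass 1:
  A via A→a d: +{a}
  A via A→d C: +{d}
  B via B→c b: +{c}
  B via B→d A: +{d}
  C via C→b: +{b}
  S via S→b c: +{b}
  S via S→c B: +{c}
  S via S→d: +{d}
  FIRST[S]={b,c,d}  FIRST[A]={a,d}  FIRST[B]={c,d}  FIRST[C]={b}
pass 2:
  B via B→C C: +{b}
  FIRST[S]={b,c,d}  FIRST[A]={a,d}  FIRST[B]={b,c,d}  FIRST[C]={b}
pass 3: done
  FIRST[S]={b,c,d}  FIRST[A]={a,d}  FIRST[B]={b,c,d}  FIRST[C]={b}

FIRST(B) = ["b", "c", "d"]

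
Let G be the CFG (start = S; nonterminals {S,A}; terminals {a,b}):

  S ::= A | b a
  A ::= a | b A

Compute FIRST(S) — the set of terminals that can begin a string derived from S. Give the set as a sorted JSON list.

Compute FIRST by fixpoint:
iter 1:
  A via A→a: +{a}
  A via A→b A: +{b}
  S via S→A: +{a,b}
  FIRST(S)={a,b}  FIRST(A)={a,b}
iter 2: (no change)
  FIRST(S)={a,b}  FIRST(A)={a,b}

FIRST(S) = ["a", "b"]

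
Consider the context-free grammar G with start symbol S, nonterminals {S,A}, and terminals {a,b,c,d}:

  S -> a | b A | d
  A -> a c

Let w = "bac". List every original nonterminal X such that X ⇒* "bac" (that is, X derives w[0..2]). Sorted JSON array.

CNF form of G:
  S -> T2 A | a | d
  A -> T0 T1
  T0 -> a
  T1 -> c
  T2 -> b

CYK fill (cells [i..j] with 0 ≤ i ≤ j ≤ 2 only):
  T[0,0] 'b' = {T2}  orig:{}
  T[1,1] 'a' = {S,T0}  orig:{S}
  T[2,2] 'c' = {T1}  orig:{}
  T[0,1] 'ba' = ∅
  T[1,2] 'ac' = {A}
  T[0,2] 'bac' = {S}

Original NTs in T[0,2] deriving "bac": ["S"]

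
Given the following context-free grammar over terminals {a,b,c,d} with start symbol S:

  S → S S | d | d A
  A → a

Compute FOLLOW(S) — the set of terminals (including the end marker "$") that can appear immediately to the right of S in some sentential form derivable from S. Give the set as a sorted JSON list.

Compute FIRST by fixpoint:
[1]
  A via A→a: +{a}
  S via S→d: +{d}
  S: {d}  A: {a}
[2] (stable)
  S: {d}  A: {a}

FOLLOW iteration:
initialize: $ ∈ FOLLOW(S)
round 1:
  S→S S: FOLLOW(S) ⊇ FIRST(S) = {d}; new: +{d}
  S→d A: FOLLOW(A) ⊇ FOLLOW(S) ⊇ {$,d}; new: +{$,d}
  FOLLOW(S)={$,d}  FOLLOW(A)={$,d}
round 2: (stable)
  FOLLOW(S)={$,d}  FOLLOW(A)={$,d}

FOLLOW(S) = ["$", "d"]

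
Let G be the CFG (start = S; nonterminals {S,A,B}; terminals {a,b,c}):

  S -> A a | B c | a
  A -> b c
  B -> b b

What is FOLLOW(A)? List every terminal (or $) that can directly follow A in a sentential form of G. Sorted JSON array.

Compute FIRST by fixpoint:
pass 1:
  A via A→b c: +{b}
  B via B→b b: +{b}
  S via S→A a: +{b}
  S via S→a: +{a}
  FIRST(S)={a,b}  FIRST(A)={b}  FIRST(B)={b}
pass 2: (no change)
  FIRST(S)={a,b}  FIRST(A)={b}  FIRST(B)={b}

Compute FOLLOW by fixpoint:
initialize: $ ∈ FOLLOW(S)
round 1:
  S→A a: FOLLOW(A) ⊇ FIRST(a) = {a}; new: +{a}
  S→B c: FOLLOW(B) ⊇ FIRST(c) = {c}; new: +{c}
  FOLLOW(S)={$}  FOLLOW(A)={a}  FOLLOW(B)={c}
round 2: (no change)
  FOLLOW(S)={$}  FOLLOW(A)={a}  FOLLOW(B)={c}

FOLLOW(A) = ["a"]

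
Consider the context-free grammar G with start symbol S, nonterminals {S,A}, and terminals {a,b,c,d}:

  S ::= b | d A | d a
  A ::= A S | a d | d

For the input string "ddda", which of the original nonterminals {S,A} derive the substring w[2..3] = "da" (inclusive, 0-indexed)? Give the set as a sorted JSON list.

Convert to CNF:
  S -> T1 A | T1 T0 | b
  A -> A S | T0 T1 | d
  T0 -> a
  T1 -> d

CYK fill, restricted to cells inside w[2..3]:
  [2..2]={A,T1}  "d"  orig:{A}
  [3..3]={T0}  "a"  orig:{}
  [2..3]={S}  "da"

Original NTs in T[2,3] deriving "da": ["S"]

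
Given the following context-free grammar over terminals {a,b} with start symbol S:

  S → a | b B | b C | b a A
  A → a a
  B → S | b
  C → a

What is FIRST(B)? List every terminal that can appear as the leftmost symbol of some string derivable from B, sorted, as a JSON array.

Compute FIRST by fixpoint:
iter 1:
  A via A→a a: +{a}
  B via B→b: +{b}
  C via C→a: +{a}
  S via S→a: +{a}
  S via S→b B: +{b}
  S: {a,b}  A: {a}  B: {b}  C: {a}
iter 2:
  B via B→S: +{a}
  S: {a,b}  A: {a}  B: {a,b}  C: {a}
iter 3: done
  S: {a,b}  A: {a}  B: {a,b}  C: {a}

FIRST(B) = ["a", "b"]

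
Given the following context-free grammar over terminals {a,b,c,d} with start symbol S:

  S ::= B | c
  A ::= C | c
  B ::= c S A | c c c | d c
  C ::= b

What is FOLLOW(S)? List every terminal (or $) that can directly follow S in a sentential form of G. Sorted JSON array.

FIRST sets, iterate to fixpoint:
round 1:
  A via A→c: +{c}
  B via B→c S A: +{c}
  B via B→d c: +{d}
  C via C→b: +{b}
  S via S→B: +{c,d}
  S: {c,d}  A: {c}  B: {c,d}  C: {b}
round 2:
  A via A→C: +{b}
  S: {c,d}  A: {b,c}  B: {c,d}  C: {b}
round 3: done
  S: {c,d}  A: {b,c}  B: {c,d}  C: {b}

FOLLOW iteration:
initialize: $ ∈ FOLLOW(S)
pass 1:
  B→c S A: FOLLOW(S) ⊇ FIRST(A) = {b,c}; new: +{b,c}
  S→B: FOLLOW(B) ⊇ FOLLOW(S) ⊇ {$,b,c}; new: +{$,b,c}
  FOLLOW[S]={$,b,c}  FOLLOW[A]={}  FOLLOW[B]={$,b,c}  FOLLOW[C]={}
pass 2:
  B→c S A: FOLLOW(A) ⊇ FOLLOW(B) ⊇ {$,b,c}; new: +{$,b,c}
  FOLLOW[S]={$,b,c}  FOLLOW[A]={$,b,c}  FOLLOW[B]={$,b,c}  FOLLOW[C]={}
pass 3:
  A→C: FOLLOW(C) ⊇ FOLLOW(A) ⊇ {$,b,c}; new: +{$,b,c}
  FOLLOW[S]={$,b,c}  FOLLOW[A]={$,b,c}  FOLLOW[B]={$,b,c}  FOLLOW[C]={$,b,c}
pass 4: (stable)
  FOLLOW[S]={$,b,c}  FOLLOW[A]={$,b,c}  FOLLOW[B]={$,b,c}  FOLLOW[C]={$,b,c}

FOLLOW(S) = ["$", "b", "c"]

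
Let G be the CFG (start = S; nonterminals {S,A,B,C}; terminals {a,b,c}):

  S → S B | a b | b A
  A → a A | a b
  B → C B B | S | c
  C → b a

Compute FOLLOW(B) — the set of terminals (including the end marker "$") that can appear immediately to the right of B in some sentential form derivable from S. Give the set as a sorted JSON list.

FIRST sets, iterate to fixpoint:
[1]
  A via A→a A: +{a}
  B via B→c: +{c}
  C via C→b a: +{b}
  S via S→a b: +{a}
  S via S→b A: +{b}
  S: {a,b}  A: {a}  B: {c}  C: {b}
[2]
  B via B→C B B: +{b}
  B via B→S: +{a}
  S: {a,b}  A: {a}  B: {a,b,c}  C: {b}
[3] done
  S: {a,b}  A: {a}  B: {a,b,c}  C: {b}

FOLLOW sets:
seed FOLLOW(S) with $
[1]
  B→C B B: FOLLOW(C) ⊇ FIRST(B) = {a,b,c}; new: +{a,b,c}
  B→C B B: FOLLOW(B) ⊇ FIRST(B) = {a,b,c}; new: +{a,b,c}
  B→S: FOLLOW(S) ⊇ FOLLOW(B) ⊇ {a,b,c}; new: +{a,b,c}
  S→S B: FOLLOW(B) ⊇ FOLLOW(S) ⊇ {$,a,b,c}; new: +{$}
  S→b A: FOLLOW(A) ⊇ FOLLOW(S) ⊇ {$,a,b,c}; new: +{$,a,b,c}
  FOLLOW[S]={$,a,b,c}  FOLLOW[A]={$,a,b,c}  FOLLOW[B]={$,a,b,c}  FOLLOW[C]={a,b,c}
[2] done
  FOLLOW[S]={$,a,b,c}  FOLLOW[A]={$,a,b,c}  FOLLOW[B]={$,a,b,c}  FOLLOW[C]={a,b,c}

FOLLOW(B) = ["$", "a", "b", "c"]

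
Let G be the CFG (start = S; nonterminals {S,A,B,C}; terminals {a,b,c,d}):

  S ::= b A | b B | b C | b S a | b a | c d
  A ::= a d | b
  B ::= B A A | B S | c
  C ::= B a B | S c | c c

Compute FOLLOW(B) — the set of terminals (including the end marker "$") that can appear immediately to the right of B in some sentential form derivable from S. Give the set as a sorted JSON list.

FIRST iteration:
[1]
  A via A→a d: +{a}
  A via A→b: +{b}
  B via B→c: +{c}
  C via C→B a B: +{c}
  S via S→b A: +{b}
  S via S→c d: +{c}
  FIRST(S)={b,c}  FIRST(A)={a,b}  FIRST(B)={c}  FIRST(C)={c}
[2]
  C via C→S c: +{b}
  FIRST(S)={b,c}  FIRST(A)={a,b}  FIRST(B)={c}  FIRST(C)={b,c}
[3] (no change)
  FIRST(S)={b,c}  FIRST(A)={a,b}  FIRST(B)={c}  FIRST(C)={b,c}

FOLLOW sets:
initialize: $ ∈ FOLLOW(S)
iter 1:
  B→B A A: FOLLOW(B) ⊇ FIRST(A) = {a,b}; new: +{a,b}
  B→B A A: FOLLOW(A) ⊇ FIRST(A) = {a,b}; new: +{a,b}
  B→B S: FOLLOW(B) ⊇ FIRST(S) = {b,c}; new: +{c}
  B→B S: FOLLOW(S) ⊇ FOLLOW(B) ⊇ {a,b,c}; new: +{a,b,c}
  S→b A: FOLLOW(A) ⊇ FOLLOW(S) ⊇ {$,a,b,c}; new: +{$,c}
  S→b B: FOLLOW(B) ⊇ FOLLOW(S) ⊇ {$,a,b,c}; new: +{$}
  S→b C: FOLLOW(C) ⊇ FOLLOW(S) ⊇ {$,a,b,c}; new: +{$,a,b,c}
  FOLLOW[S]={$,a,b,c}  FOLLOW[A]={$,a,b,c}  FOLLOW[B]={$,a,b,c}  FOLLOW[C]={$,a,b,c}
iter 2: (no change)
  FOLLOW[S]={$,a,b,c}  FOLLOW[A]={$,a,b,c}  FOLLOW[B]={$,a,b,c}  FOLLOW[C]={$,a,b,c}

FOLLOW(B) = ["$", "a", "b", "c"]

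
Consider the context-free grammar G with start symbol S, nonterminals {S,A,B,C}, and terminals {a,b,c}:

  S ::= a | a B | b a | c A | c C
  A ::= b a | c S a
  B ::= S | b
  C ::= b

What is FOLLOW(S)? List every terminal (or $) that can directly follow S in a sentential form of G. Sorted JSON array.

FIRST iteration:
round 1:
  A via A→b a: +{b}
  A via A→c S a: +{c}
  B via B→b: +{b}
  C via C→b: +{b}
  S via S→a: +{a}
  S via S→b a: +{b}
  S via S→c A: +{c}
  FIRST(S)={a,b,c}  FIRST(A)={b,c}  FIRST(B)={b}  FIRST(C)={b}
round 2:
  B via B→S: +{a,c}
  FIRST(S)={a,b,c}  FIRST(A)={b,c}  FIRST(B)={a,b,c}  FIRST(C)={b}
round 3: — fixpoint
  FIRST(S)={a,b,c}  FIRST(A)={b,c}  FIRST(B)={a,b,c}  FIRST(C)={b}

Compute FOLLOW by fixpoint:
FOLLOW(S) := {$}
round 1:
  A→c S a: FOLLOW(S) ⊇ FIRST(a) = {a}; new: +{a}
  S→a B: FOLLOW(B) ⊇ FOLLOW(S) ⊇ {$,a}; new: +{$,a}
  S→c A: FOLLOW(A) ⊇ FOLLOW(S) ⊇ {$,a}; new: +{$,a}
  S→c C: FOLLOW(C) ⊇ FOLLOW(S) ⊇ {$,a}; new: +{$,a}
  S: {$,a}  A: {$,a}  B: {$,a}  C: {$,a}
round 2: (no change)
  S: {$,a}  A: {$,a}  B: {$,a}  C: {$,a}

FOLLOW(S) = ["$", "a"]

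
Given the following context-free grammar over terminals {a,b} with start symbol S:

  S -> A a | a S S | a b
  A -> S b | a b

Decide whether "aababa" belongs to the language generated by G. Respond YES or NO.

Convert to CNF:
  S -> A T1 | T1 T0 | T1 X2
  A -> S T0 | T1 T0
  T0 -> b
  T1 -> a
  X2 -> S S

CYK table (by increasing span):
  cell(0,0) a: {T1}  orig:{}
  cell(1,1) a: {T1}  orig:{}
  cell(2,2) b: {T0}  orig:{}
  cell(3,3) a: {T1}  orig:{}
  cell(4,4) b: {T0}  orig:{}
  cell(5,5) a: {T1}  orig:{}
  cell(0,1) aa: ∅
  cell(1,2) ab: {A,S}
  cell(2,3) ba: ∅
  cell(3,4) ab: {A,S}
  cell(4,5) ba: ∅
  cell(0,2) aab: ∅
  cell(1,3) aba: {S}
  cell(2,4) bab: ∅
  cell(3,5) aba: {S}
  cell(0,3) aaba: ∅
  cell(1,4) abab: {A,X2}  orig:{A}
  cell(2,5) baba: ∅
  cell(0,4) aabab: {S}
  cell(1,5) ababa: {S,X2}  orig:{S}
  cell(0,5) aababa: {S}

S ∈ T[0,5] ⇒ YES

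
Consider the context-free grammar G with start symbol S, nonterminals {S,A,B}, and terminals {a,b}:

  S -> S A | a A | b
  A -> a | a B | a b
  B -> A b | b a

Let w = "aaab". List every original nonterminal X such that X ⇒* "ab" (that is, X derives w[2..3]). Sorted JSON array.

CNF form of G:
  S -> S A | T0 A | b
  A -> T0 B | T0 T1 | a
  B -> A T1 | T1 T0
  T0 -> a
  T1 -> b

CYK table (by increasing span), restricted to cells inside w[2..3]:
  cell(2,2) a: {A,T0}  orig:{A}
  cell(3,3) b: {S,T1}  orig:{S}
  cell(2,3) ab: {A,B}

Original NTs in T[2,3] deriving "ab": ["A", "B"]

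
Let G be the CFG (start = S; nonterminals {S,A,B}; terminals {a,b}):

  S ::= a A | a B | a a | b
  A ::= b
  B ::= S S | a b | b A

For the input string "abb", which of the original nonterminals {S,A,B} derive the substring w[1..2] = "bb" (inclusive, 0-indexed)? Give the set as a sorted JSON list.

Convert to CNF:
  S -> T0 A | T0 B | T0 T0 | b
  A -> b
  B -> S S | T0 T1 | T1 A
  T0 -> a
  T1 -> b

CYK table (by increasing span) (cells [i..j] with 1 ≤ i ≤ j ≤ 2 only):
  T[1,1] 'b' = {A,S,T1}  orig:{A,S}
  T[2,2] 'b' = {A,S,T1}  orig:{A,S}
  T[1,2] 'bb' = {B}

Original NTs in T[1,2] deriving "bb": ["B"]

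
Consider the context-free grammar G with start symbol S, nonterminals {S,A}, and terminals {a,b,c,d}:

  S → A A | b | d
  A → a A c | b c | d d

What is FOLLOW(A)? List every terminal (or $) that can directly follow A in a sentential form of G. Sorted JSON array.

FIRST sets, iterate to fixpoint:
iter 1:
  A via A→a A c: +{a}
  A via A→b c: +{b}
  A via A→d d: +{d}
  S via S→A A: +{a,b,d}
  FIRST[S]={a,b,d}  FIRST[A]={a,b,d}
iter 2: (stable)
  FIRST[S]={a,b,d}  FIRST[A]={a,b,d}

Compute FOLLOW by fixpoint:
initialize: $ ∈ FOLLOW(S)
round 1:
  A→a A c: FOLLOW(A) ⊇ FIRST(c) = {c}; new: +{c}
  S→A A: FOLLOW(A) ⊇ FIRST(A) = {a,b,d}; new: +{a,b,d}
  S→A A: FOLLOW(A) ⊇ FOLLOW(S) ⊇ {$}; new: +{$}
  FOLLOW(S)={$}  FOLLOW(A)={$,a,b,c,d}
round 2: (no change)
  FOLLOW(S)={$}  FOLLOW(A)={$,a,b,c,d}

FOLLOW(A) = ["$", "a", "b", "c", "d"]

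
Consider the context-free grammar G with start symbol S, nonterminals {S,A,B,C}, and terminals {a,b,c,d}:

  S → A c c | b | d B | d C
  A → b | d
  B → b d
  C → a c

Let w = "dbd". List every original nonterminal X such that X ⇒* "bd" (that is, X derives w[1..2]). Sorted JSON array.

Convert to CNF:
  S -> A X4 | T1 B | T1 C | b
  A -> b | d
  B -> T0 T1
  C -> T2 T3
  T0 -> b
  T1 -> d
  T2 -> a
  T3 -> c
  X4 -> T3 T3

CYK fill, restricted to cells inside w[1..2]:
  T[1,1] 'b' = {A,S,T0}  orig:{A,S}
  T[2,2] 'd' = {A,T1}  orig:{A}
  T[1,2] 'bd' = {B}

Original NTs in T[1,2] deriving "bd": ["B"]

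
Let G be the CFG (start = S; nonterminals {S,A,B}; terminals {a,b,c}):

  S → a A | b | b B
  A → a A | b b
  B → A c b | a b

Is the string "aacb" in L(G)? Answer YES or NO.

CNF form of G:
  S -> T0 A | T1 B | b
  A -> T0 A | T1 T1
  B -> A X3 | T0 T1
  T0 -> a
  T1 -> b
  T2 -> c
  X3 -> T2 T1

Fill CYK table bottom-up:
  [0..0]={T0}  "a"  orig:{}
  [1..1]={T0}  "a"  orig:{}
  [2..2]={T2}  "c"  orig:{}
  [3..3]={S,T1}  "b"  orig:{S}
  [0..1]=∅  "aa"
  [1..2]=∅  "ac"
  [2..3]={X3}  "cb"  orig:{}
  [0..2]=∅  "aac"
  [1..3]=∅  "acb"
  [0..3]=∅  "aacb"

S ∉ T[0,3] ⇒ NO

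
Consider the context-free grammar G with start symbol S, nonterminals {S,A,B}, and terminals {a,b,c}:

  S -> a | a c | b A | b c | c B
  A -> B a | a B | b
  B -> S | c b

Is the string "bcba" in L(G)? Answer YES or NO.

Convert to CNF:
  S -> T0 T1 | T1 B | T2 A | T2 T1 | a
  A -> B T0 | T0 B | b
  B -> T0 T1 | T1 B | T1 T2 | T2 A | T2 T1 | a
  T0 -> a
  T1 -> c
  T2 -> b

CYK fill:
  cell(0,0) b: {A,T2}  orig:{A}
  cell(1,1) c: {T1}  orig:{}
  cell(2,2) b: {A,T2}  orig:{A}
  cell(3,3) a: {B,S,T0}  orig:{B,S}
  cell(0,1) bc: {B,S}
  cell(1,2) cb: {B}
  cell(2,3) ba: ∅
  cell(0,2) bcb: ∅
  cell(1,3) cba: {A}
  cell(0,3) bcba: {B,S}

S ∈ T[0,3] ⇒ YES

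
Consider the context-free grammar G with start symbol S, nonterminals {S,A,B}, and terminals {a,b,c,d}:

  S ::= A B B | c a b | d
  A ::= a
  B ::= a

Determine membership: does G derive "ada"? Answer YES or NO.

Convert to CNF:
  S -> A X3 | T0 X4 | d
  A -> a
  B -> a
  T0 -> c
  T1 -> a
  T2 -> b
  X3 -> B B
  X4 -> T1 T2

CYK fill:
  [0..0]={A,B,T1}  "a"  orig:{A,B}
  [1..1]={S}  "d"
  [2..2]={A,B,T1}  "a"  orig:{A,B}
  [0..1]=∅  "ad"
  [1..2]=∅  "da"
  [0..2]=∅  "ada"

S ∉ T[0,2] ⇒ NO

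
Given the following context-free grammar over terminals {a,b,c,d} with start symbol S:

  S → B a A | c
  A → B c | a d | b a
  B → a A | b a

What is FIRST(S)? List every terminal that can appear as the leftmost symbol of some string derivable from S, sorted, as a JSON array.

Compute FIRST by fixpoint:
[1]
  A via A→a d: +{a}
  A via A→b a: +{b}
  B via B→a A: +{a}
  B via B→b a: +{b}
  S via S→B a A: +{a,b}
  S via S→c: +{c}
  FIRST[S]={a,b,c}  FIRST[A]={a,b}  FIRST[B]={a,b}
[2] done
  FIRST[S]={a,b,c}  FIRST[A]={a,b}  FIRST[B]={a,b}

FIRST(S) = ["a", "b", "c"]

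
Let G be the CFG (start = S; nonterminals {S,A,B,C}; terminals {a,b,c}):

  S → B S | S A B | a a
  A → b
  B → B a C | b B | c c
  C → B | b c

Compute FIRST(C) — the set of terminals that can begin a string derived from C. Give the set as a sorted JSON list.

Compute FIRST by fixpoint:
round 1:
  A via A→b: +{b}
  B via B→b B: +{b}
  B via B→c c: +{c}
  C via C→B: +{b,c}
  S via S→B S: +{b,c}
  S via S→a a: +{a}
  FIRST(S)={a,b,c}  FIRST(A)={b}  FIRST(B)={b,c}  FIRST(C)={b,c}
round 2: (stable)
  FIRST(S)={a,b,c}  FIRST(A)={b}  FIRST(B)={b,c}  FIRST(C)={b,c}

FIRST(C) = ["b", "c"]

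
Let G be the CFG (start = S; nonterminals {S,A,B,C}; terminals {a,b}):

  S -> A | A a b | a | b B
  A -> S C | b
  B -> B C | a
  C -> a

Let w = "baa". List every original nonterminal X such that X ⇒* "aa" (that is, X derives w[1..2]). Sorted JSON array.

Convert to CNF:
  S -> A X2 | S C | T1 B | a | b
  A -> S C | b
  B -> B C | a
  C -> a
  T0 -> a
  T1 -> b
  X2 -> T0 T1

Fill CYK table bottom-up (cells [i..j] with 1 ≤ i ≤ j ≤ 2 only):
  [1..1]={B,C,S,T0}  "a"  orig:{B,C,S}
  [2..2]={B,C,S,T0}  "a"  orig:{B,C,S}
  [1..2]={A,B,S}  "aa"

Original NTs in T[1,2] deriving "aa": ["A", "B", "S"]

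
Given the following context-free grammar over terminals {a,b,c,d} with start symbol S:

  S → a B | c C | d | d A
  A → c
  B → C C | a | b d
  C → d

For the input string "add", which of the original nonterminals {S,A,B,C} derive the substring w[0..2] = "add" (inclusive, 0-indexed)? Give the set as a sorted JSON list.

Convert to CNF:
  S -> T1 A | T2 B | T3 C | d
  A -> c
  B -> C C | T0 T1 | a
  C -> d
  T0 -> b
  T1 -> d
  T2 -> a
  T3 -> c

Fill CYK table bottom-up, restricted to cells inside w[0..2]:
  [0..0]={B,T2}  "a"  orig:{B}
  [1..1]={C,S,T1}  "d"  orig:{C,S}
  [2..2]={C,S,T1}  "d"  orig:{C,S}
  [0..1]=∅  "ad"
  [1..2]={B}  "dd"
  [0..2]={S}  "add"

Original NTs in T[0,2] deriving "add": ["S"]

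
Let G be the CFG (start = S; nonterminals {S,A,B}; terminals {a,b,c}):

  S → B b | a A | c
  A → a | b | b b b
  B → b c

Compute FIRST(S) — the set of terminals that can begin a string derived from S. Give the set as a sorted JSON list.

Compute FIRST by fixpoint:
iter 1:
  A via A→a: +{a}
  A via A→b: +{b}
  B via B→b c: +{b}
  S via S→B b: +{b}
  S via S→a A: +{a}
  S via S→c: +{c}
  FIRST[S]={a,b,c}  FIRST[A]={a,b}  FIRST[B]={b}
iter 2: (stable)
  FIRST[S]={a,b,c}  FIRST[A]={a,b}  FIRST[B]={b}

FIRST(S) = ["a", "b", "c"]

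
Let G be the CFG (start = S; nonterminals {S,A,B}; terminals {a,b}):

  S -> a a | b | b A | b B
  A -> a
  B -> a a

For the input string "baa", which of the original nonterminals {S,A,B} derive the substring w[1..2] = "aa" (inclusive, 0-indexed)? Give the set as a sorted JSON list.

CNF form of G:
  S -> T0 T0 | T1 A | T1 B | b
  A -> a
  B -> T0 T0
  T0 -> a
  T1 -> b

CYK table (by increasing span), restricted to cells inside w[1..2]:
  T[1,1] 'a' = {A,T0}  orig:{A}
  T[2,2] 'a' = {A,T0}  orig:{A}
  T[1,2] 'aa' = {B,S}

Original NTs in T[1,2] deriving "aa": ["B", "S"]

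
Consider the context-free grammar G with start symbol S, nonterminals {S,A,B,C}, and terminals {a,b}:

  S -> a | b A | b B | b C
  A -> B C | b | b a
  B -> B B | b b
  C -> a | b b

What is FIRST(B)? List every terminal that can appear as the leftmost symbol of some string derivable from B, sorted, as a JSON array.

FIRST iteration:
round 1:
  A via A→b: +{b}
  B via B→b b: +{b}
  C via C→a: +{a}
  C via C→b b: +{b}
  S via S→a: +{a}
  S via S→b A: +{b}
  FIRST(S)={a,b}  FIRST(A)={b}  FIRST(B)={b}  FIRST(C)={a,b}
round 2: (stable)
  FIRST(S)={a,b}  FIRST(A)={b}  FIRST(B)={b}  FIRST(C)={a,b}

FIRST(B) = ["b"]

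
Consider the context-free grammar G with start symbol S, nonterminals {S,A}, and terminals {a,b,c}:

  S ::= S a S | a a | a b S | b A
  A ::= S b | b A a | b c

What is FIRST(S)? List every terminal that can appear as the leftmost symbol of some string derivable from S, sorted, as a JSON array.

FIRST iteration:
iter 1:
  A via A→b A a: +{b}
  S via S→a a: +{a}
  S via S→b A: +{b}
  FIRST(S)={a,b}  FIRST(A)={b}
iter 2:
  A via A→S b: +{a}
  FIRST(S)={a,b}  FIRST(A)={a,b}
iter 3: — fixpoint
  FIRST(S)={a,b}  FIRST(A)={a,b}

FIRST(S) = ["a", "b"]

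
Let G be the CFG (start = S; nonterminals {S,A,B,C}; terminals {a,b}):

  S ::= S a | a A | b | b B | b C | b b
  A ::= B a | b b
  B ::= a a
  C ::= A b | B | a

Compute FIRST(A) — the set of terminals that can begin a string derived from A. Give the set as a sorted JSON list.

Compute FIRST by fixpoint:
[1]
  A via A→b b: +{b}
  B via B→a a: +{a}
  C via C→A b: +{b}
  C via C→B: +{a}
  S via S→a A: +{a}
  S via S→b: +{b}
  FIRST[S]={a,b}  FIRST[A]={b}  FIRST[B]={a}  FIRST[C]={a,b}
[2]
  A via A→B a: +{a}
  FIRST[S]={a,b}  FIRST[A]={a,b}  FIRST[B]={a}  FIRST[C]={a,b}
[3] (no change)
  FIRST[S]={a,b}  FIRST[A]={a,b}  FIRST[B]={a}  FIRST[C]={a,b}

FIRST(A) = ["a", "b"]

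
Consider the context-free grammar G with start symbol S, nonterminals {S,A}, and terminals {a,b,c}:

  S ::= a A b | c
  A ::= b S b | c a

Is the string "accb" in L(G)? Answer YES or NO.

Convert to CNF:
  S -> T2 X4 | c
  A -> T0 X3 | T1 T2
  T0 -> b
  T1 -> c
  T2 -> a
  X3 -> S T0
  X4 -> A T0

Fill CYK table bottom-up:
  T[0,0] 'a' = {T2}  orig:{}
  T[1,1] 'c' = {S,T1}  orig:{S}
  T[2,2] 'c' = {S,T1}  orig:{S}
  T[3,3] 'b' = {T0}  orig:{}
  T[0,1] 'ac' = ∅
  T[1,2] 'cc' = ∅
  T[2,3] 'cb' = {X3}  orig:{}
  T[0,2] 'acc' = ∅
  T[1,3] 'ccb' = ∅
  T[0,3] 'accb' = ∅

S ∉ T[0,3] ⇒ NO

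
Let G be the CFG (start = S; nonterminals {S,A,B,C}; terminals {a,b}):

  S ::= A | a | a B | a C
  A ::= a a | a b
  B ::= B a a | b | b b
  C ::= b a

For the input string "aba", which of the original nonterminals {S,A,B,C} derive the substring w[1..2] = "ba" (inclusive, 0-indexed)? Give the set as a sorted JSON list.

Convert to CNF:
  S -> T0 B | T0 C | T0 T0 | T0 T1 | a
  A -> T0 T0 | T0 T1
  B -> B X2 | T1 T1 | b
  C -> T1 T0
  T0 -> a
  T1 -> b
  X2 -> T0 T0

Fill CYK table bottom-up — only the sub-triangle for w[1..2]:
  cell(1,1) b: {B,T1}  orig:{B}
  cell(2,2) a: {S,T0}  orig:{S}
  cell(1,2) ba: {C}

Original NTs in T[1,2] deriving "ba": ["C"]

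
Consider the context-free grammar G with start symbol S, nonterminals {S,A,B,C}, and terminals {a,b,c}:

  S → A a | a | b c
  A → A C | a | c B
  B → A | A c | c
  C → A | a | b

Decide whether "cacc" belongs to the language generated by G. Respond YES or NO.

CNF form of G:
  S -> A T1 | T2 T0 | a
  A -> A C | T0 B | a
  B -> A C | A T0 | T0 B | a | c
  C -> A C | T0 B | a | b
  T0 -> c
  T1 -> a
  T2 -> b

CYK fill:
  [0..0]={B,T0}  "c"  orig:{B}
  [1..1]={A,B,C,S,T1}  "a"  orig:{A,B,C,S}
  [2..2]={B,T0}  "c"  orig:{B}
  [3..3]={B,T0}  "c"  orig:{B}
  [0..1]={A,B,C}  "ca"
  [1..2]={B}  "ac"
  [2..3]={A,B,C}  "cc"
  [0..2]={A,B,C}  "cac"
  [1..3]={A,B,C}  "acc"
  [0..3]={A,B,C}  "cacc"

S ∉ T[0,3] ⇒ NO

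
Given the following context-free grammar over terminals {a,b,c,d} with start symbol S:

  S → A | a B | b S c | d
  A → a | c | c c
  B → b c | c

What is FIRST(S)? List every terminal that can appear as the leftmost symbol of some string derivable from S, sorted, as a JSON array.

FIRST sets, iterate to fixpoint:
[1]
  A via A→a: +{a}
  A via A→c: +{c}
  B via B→b c: +{b}
  B via B→c: +{c}
  S via S→A: +{a,c}
  S via S→b S c: +{b}
  S via S→d: +{d}
  FIRST[S]={a,b,c,d}  FIRST[A]={a,c}  FIRST[B]={b,c}
[2] done
  FIRST[S]={a,b,c,d}  FIRST[A]={a,c}  FIRST[B]={b,c}

FIRST(S) = ["a", "b", "c", "d"]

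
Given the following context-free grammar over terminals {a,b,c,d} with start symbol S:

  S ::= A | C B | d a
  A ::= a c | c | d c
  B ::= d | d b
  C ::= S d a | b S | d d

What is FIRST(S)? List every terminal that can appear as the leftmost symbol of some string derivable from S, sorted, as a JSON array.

Compute FIRST by fixpoint:
pass 1:
  A via A→a c: +{a}
  A via A→c: +{c}
  A via A→d c: +{d}
  B via B→d: +{d}
  C via C→b S: +{b}
  C via C→d d: +{d}
  S via S→A: +{a,c,d}
  S via S→C B: +{b}
  S: {a,b,c,d}  A: {a,c,d}  B: {d}  C: {b,d}
pass 2:
  C via C→S d a: +{a,c}
  S: {a,b,c,d}  A: {a,c,d}  B: {d}  C: {a,b,c,d}
pass 3: — fixpoint
  S: {a,b,c,d}  A: {a,c,d}  B: {d}  C: {a,b,c,d}

FIRST(S) = ["a", "b", "c", "d"]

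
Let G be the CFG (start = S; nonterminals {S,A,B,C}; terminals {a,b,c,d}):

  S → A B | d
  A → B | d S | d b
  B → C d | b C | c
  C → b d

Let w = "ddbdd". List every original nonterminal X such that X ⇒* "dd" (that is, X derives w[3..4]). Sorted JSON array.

Convert to CNF:
  S -> A B | d
  A -> C T0 | T0 S | T0 T1 | T1 C | c
  B -> C T0 | T1 C | c
  C -> T1 T0
  T0 -> d
  T1 -> b

CYK fill (cells [i..j] with 3 ≤ i ≤ j ≤ 4 only):
  T[3,3] 'd' = {S,T0}  orig:{S}
  T[4,4] 'd' = {S,T0}  orig:{S}
  T[3,4] 'dd' = {A}

Original NTs in T[3,4] deriving "dd": ["A"]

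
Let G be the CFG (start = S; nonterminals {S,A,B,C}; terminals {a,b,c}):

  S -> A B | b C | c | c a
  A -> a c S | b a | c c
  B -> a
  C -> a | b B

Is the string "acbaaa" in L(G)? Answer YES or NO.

CNF form of G:
  S -> A B | T1 T0 | T2 C | c
  A -> T0 X3 | T1 T1 | T2 T0
  B -> a
  C -> T2 B | a
  T0 -> a
  T1 -> c
  T2 -> b
  X3 -> T1 S

CYK fill:
  T[0,0] 'a' = {B,C,T0}  orig:{B,C}
  T[1,1] 'c' = {S,T1}  orig:{S}
  T[2,2] 'b' = {T2}  orig:{}
  T[3,3] 'a' = {B,C,T0}  orig:{B,C}
  T[4,4] 'a' = {B,C,T0}  orig:{B,C}
  T[5,5] 'a' = {B,C,T0}  orig:{B,C}
  T[0,1] 'ac' = ∅
  T[1,2] 'cb' = ∅
  T[2,3] 'ba' = {A,C,S}
  T[3,4] 'aa' = ∅
  T[4,5] 'aa' = ∅
  T[0,2] 'acb' = ∅
  T[1,3] 'cba' = {X3}  orig:{}
  T[2,4] 'baa' = {S}
  T[3,5] 'aaa' = ∅
  T[0,3] 'acba' = {A}
  T[1,4] 'cbaa' = {X3}  orig:{}
  T[2,5] 'baaa' = ∅
  T[0,4] 'acbaa' = {A,S}
  T[1,5] 'cbaaa' = ∅
  T[0,5] 'acbaaa' = {S}

S ∈ T[0,5] ⇒ YES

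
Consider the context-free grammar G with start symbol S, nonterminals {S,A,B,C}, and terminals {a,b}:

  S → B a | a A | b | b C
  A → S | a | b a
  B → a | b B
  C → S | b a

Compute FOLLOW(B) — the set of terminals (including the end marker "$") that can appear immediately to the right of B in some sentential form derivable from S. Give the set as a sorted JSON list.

Compute FIRST by fixpoint:
round 1:
  A via A→a: +{a}
  A via A→b a: +{b}
  B via B→a: +{a}
  B via B→b B: +{b}
  C via C→b a: +{b}
  S via S→B a: +{a,b}
  FIRST[S]={a,b}  FIRST[A]={a,b}  FIRST[B]={a,b}  FIRST[C]={b}
round 2:
  C via C→S: +{a}
  FIRST[S]={a,b}  FIRST[A]={a,b}  FIRST[B]={a,b}  FIRST[C]={a,b}
round 3: (no change)
  FIRST[S]={a,b}  FIRST[A]={a,b}  FIRST[B]={a,b}  FIRST[C]={a,b}

FOLLOW sets:
FOLLOW(S) := {$}
round 1:
  S→B a: FOLLOW(B) ⊇ FIRST(a) = {a}; new: +{a}
  S→a A: FOLLOW(A) ⊇ FOLLOW(S) ⊇ {$}; new: +{$}
  S→b C: FOLLOW(C) ⊇ FOLLOW(S) ⊇ {$}; new: +{$}
  S: {$}  A: {$}  B: {a}  C: {$}
round 2: — fixpoint
  S: {$}  A: {$}  B: {a}  C: {$}

FOLLOW(B) = ["a"]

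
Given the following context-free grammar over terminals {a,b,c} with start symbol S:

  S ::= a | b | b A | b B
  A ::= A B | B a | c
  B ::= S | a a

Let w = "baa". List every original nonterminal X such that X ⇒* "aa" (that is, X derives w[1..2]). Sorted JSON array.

CNF form of G:
  S -> T1 A | T1 B | a | b
  A -> A B | B T0 | c
  B -> T0 T0 | T1 A | T1 B | a | b
  T0 -> a
  T1 -> b

Fill CYK table bottom-up — only the sub-triangle for w[1..2]:
  cell(1,1) a: {B,S,T0}  orig:{B,S}
  cell(2,2) a: {B,S,T0}  orig:{B,S}
  cell(1,2) aa: {A,B}

Original NTs in T[1,2] deriving "aa": ["A", "B"]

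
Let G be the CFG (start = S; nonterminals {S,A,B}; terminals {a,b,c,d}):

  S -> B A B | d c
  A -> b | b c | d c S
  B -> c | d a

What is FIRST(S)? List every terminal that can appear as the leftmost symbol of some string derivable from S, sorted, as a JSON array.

FIRST sets, iterate to fixpoint:
[1]
  A via A→b: +{b}
  A via A→d c S: +{d}
  B via B→c: +{c}
  B via B→d a: +{d}
  S via S→B A B: +{c,d}
  S: {c,d}  A: {b,d}  B: {c,d}
[2] (stable)
  S: {c,d}  A: {b,d}  B: {c,d}

FIRST(S) = ["c", "d"]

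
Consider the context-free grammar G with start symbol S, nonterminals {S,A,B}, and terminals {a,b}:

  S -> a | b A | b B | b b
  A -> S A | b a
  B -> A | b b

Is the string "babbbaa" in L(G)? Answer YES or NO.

Convert to CNF:
  S -> T0 A | T0 B | T0 T0 | a
  A -> S A | T0 T1
  B -> S A | T0 T0 | T0 T1
  T0 -> b
  T1 -> a

CYK table (by increasing span):
  [0..0]={T0}  "b"  orig:{}
  [1..1]={S,T1}  "a"  orig:{S}
  [2..2]={T0}  "b"  orig:{}
  [3..3]={T0}  "b"  orig:{}
  [4..4]={T0}  "b"  orig:{}
  [5..5]={S,T1}  "a"  orig:{S}
  [6..6]={S,T1}  "a"  orig:{S}
  [0..1]={A,B}  "ba"
  [1..2]=∅  "ab"
  [2..3]={B,S}  "bb"
  [3..4]={B,S}  "bb"
  [4..5]={A,B}  "ba"
  [5..6]=∅  "aa"
  [0..2]=∅  "bab"
  [1..3]=∅  "abb"
  [2..4]={S}  "bbb"
  [3..5]={S}  "bba"
  [4..6]=∅  "baa"
  [0..3]=∅  "babb"
  [1..4]=∅  "abbb"
  [2..5]={A,B}  "bbba"
  [3..6]=∅  "bbaa"
  [0..4]=∅  "babbb"
  [1..5]={A,B}  "abbba"
  [2..6]=∅  "bbbaa"
  [0..5]={S}  "babbba"
  [1..6]=∅  "abbbaa"
  [0..6]=∅  "babbbaa"

S ∉ T[0,6] ⇒ NO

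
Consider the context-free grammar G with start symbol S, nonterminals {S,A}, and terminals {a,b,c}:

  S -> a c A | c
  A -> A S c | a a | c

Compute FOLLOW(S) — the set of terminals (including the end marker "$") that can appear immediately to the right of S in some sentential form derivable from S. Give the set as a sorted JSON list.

FIRST sets, iterate to fixpoint:
pass 1:
  A via A→a a: +{a}
  A via A→c: +{c}
  S via S→a c A: +{a}
  S via S→c: +{c}
  FIRST(S)={a,c}  FIRST(A)={a,c}
pass 2: (stable)
  FIRST(S)={a,c}  FIRST(A)={a,c}

Compute FOLLOW by fixpoint:
seed FOLLOW(S) with $
[1]
  A→A S c: FOLLOW(A) ⊇ FIRST(S) = {a,c}; new: +{a,c}
  A→A S c: FOLLOW(S) ⊇ FIRST(c) = {c}; new: +{c}
  S→a c A: FOLLOW(A) ⊇ FOLLOW(S) ⊇ {$,c}; new: +{$}
  FOLLOW(S)={$,c}  FOLLOW(A)={$,a,c}
[2] — fixpoint
  FOLLOW(S)={$,c}  FOLLOW(A)={$,a,c}

FOLLOW(S) = ["$", "c"]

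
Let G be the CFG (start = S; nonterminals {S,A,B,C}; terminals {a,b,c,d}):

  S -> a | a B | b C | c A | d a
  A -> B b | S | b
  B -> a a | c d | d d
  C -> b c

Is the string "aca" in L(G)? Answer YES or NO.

Convert to CNF:
  S -> T0 C | T1 B | T2 A | T3 T1 | a
  A -> B T0 | T0 C | T1 B | T2 A | T3 T1 | a | b
  B -> T1 T1 | T2 T3 | T3 T3
  C -> T0 T2
  T0 -> b
  T1 -> a
  T2 -> c
  T3 -> d

CYK table (by increasing span):
  cell(0,0) a: {A,S,T1}  orig:{A,S}
  cell(1,1) c: {T2}  orig:{}
  cell(2,2) a: {A,S,T1}  orig:{A,S}
  cell(0,1) ac: ∅
  cell(1,2) ca: {A,S}
  cell(0,2) aca: ∅

S ∉ T[0,2] ⇒ NO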